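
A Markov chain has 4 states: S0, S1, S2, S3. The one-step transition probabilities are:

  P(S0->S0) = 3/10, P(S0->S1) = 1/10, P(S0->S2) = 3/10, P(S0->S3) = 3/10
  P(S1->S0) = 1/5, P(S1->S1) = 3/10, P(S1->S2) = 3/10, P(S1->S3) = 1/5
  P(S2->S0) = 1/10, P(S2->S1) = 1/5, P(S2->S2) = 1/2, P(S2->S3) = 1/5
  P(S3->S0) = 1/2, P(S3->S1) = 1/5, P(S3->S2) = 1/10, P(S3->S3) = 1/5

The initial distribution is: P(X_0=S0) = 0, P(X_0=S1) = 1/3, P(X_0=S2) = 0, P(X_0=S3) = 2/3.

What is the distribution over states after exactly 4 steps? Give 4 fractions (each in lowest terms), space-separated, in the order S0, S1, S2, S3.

Answer: 496/1875 1919/10000 4747/15000 2271/10000

Derivation:
Propagating the distribution step by step (d_{t+1} = d_t * P):
d_0 = (S0=0, S1=1/3, S2=0, S3=2/3)
  d_1[S0] = 0*3/10 + 1/3*1/5 + 0*1/10 + 2/3*1/2 = 2/5
  d_1[S1] = 0*1/10 + 1/3*3/10 + 0*1/5 + 2/3*1/5 = 7/30
  d_1[S2] = 0*3/10 + 1/3*3/10 + 0*1/2 + 2/3*1/10 = 1/6
  d_1[S3] = 0*3/10 + 1/3*1/5 + 0*1/5 + 2/3*1/5 = 1/5
d_1 = (S0=2/5, S1=7/30, S2=1/6, S3=1/5)
  d_2[S0] = 2/5*3/10 + 7/30*1/5 + 1/6*1/10 + 1/5*1/2 = 17/60
  d_2[S1] = 2/5*1/10 + 7/30*3/10 + 1/6*1/5 + 1/5*1/5 = 11/60
  d_2[S2] = 2/5*3/10 + 7/30*3/10 + 1/6*1/2 + 1/5*1/10 = 22/75
  d_2[S3] = 2/5*3/10 + 7/30*1/5 + 1/6*1/5 + 1/5*1/5 = 6/25
d_2 = (S0=17/60, S1=11/60, S2=22/75, S3=6/25)
  d_3[S0] = 17/60*3/10 + 11/60*1/5 + 22/75*1/10 + 6/25*1/2 = 271/1000
  d_3[S1] = 17/60*1/10 + 11/60*3/10 + 22/75*1/5 + 6/25*1/5 = 19/100
  d_3[S2] = 17/60*3/10 + 11/60*3/10 + 22/75*1/2 + 6/25*1/10 = 233/750
  d_3[S3] = 17/60*3/10 + 11/60*1/5 + 22/75*1/5 + 6/25*1/5 = 137/600
d_3 = (S0=271/1000, S1=19/100, S2=233/750, S3=137/600)
  d_4[S0] = 271/1000*3/10 + 19/100*1/5 + 233/750*1/10 + 137/600*1/2 = 496/1875
  d_4[S1] = 271/1000*1/10 + 19/100*3/10 + 233/750*1/5 + 137/600*1/5 = 1919/10000
  d_4[S2] = 271/1000*3/10 + 19/100*3/10 + 233/750*1/2 + 137/600*1/10 = 4747/15000
  d_4[S3] = 271/1000*3/10 + 19/100*1/5 + 233/750*1/5 + 137/600*1/5 = 2271/10000
d_4 = (S0=496/1875, S1=1919/10000, S2=4747/15000, S3=2271/10000)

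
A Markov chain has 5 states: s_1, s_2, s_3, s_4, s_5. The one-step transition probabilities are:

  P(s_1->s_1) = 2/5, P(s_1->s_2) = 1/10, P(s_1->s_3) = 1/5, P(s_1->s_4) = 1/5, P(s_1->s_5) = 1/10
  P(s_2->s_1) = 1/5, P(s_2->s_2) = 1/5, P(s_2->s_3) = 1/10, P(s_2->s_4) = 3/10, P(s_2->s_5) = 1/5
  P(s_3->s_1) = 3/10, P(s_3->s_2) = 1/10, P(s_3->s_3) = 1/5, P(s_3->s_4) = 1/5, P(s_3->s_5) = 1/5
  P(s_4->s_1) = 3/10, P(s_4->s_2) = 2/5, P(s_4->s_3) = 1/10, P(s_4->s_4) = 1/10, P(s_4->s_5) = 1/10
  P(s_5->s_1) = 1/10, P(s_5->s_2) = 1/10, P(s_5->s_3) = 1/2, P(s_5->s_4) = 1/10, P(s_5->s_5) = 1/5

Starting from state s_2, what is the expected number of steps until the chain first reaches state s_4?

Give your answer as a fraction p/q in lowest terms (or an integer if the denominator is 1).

Answer: 1175/256

Derivation:
Let h_i = expected steps to first reach s_4 from state i.
Boundary: h_s_4 = 0.
First-step equations for the other states:
  h_s_1 = 1 + 2/5*h_s_1 + 1/10*h_s_2 + 1/5*h_s_3 + 1/5*h_s_4 + 1/10*h_s_5
  h_s_2 = 1 + 1/5*h_s_1 + 1/5*h_s_2 + 1/10*h_s_3 + 3/10*h_s_4 + 1/5*h_s_5
  h_s_3 = 1 + 3/10*h_s_1 + 1/10*h_s_2 + 1/5*h_s_3 + 1/5*h_s_4 + 1/5*h_s_5
  h_s_5 = 1 + 1/10*h_s_1 + 1/10*h_s_2 + 1/2*h_s_3 + 1/10*h_s_4 + 1/5*h_s_5

Substituting h_s_4 = 0 and rearranging gives the linear system (I - Q) h = 1:
  [3/5, -1/10, -1/5, -1/10] . (h_s_1, h_s_2, h_s_3, h_s_5) = 1
  [-1/5, 4/5, -1/10, -1/5] . (h_s_1, h_s_2, h_s_3, h_s_5) = 1
  [-3/10, -1/10, 4/5, -1/5] . (h_s_1, h_s_2, h_s_3, h_s_5) = 1
  [-1/10, -1/10, -1/2, 4/5] . (h_s_1, h_s_2, h_s_3, h_s_5) = 1

Solving yields:
  h_s_1 = 1305/256
  h_s_2 = 1175/256
  h_s_3 = 165/32
  h_s_5 = 1455/256

Starting state is s_2, so the expected hitting time is h_s_2 = 1175/256.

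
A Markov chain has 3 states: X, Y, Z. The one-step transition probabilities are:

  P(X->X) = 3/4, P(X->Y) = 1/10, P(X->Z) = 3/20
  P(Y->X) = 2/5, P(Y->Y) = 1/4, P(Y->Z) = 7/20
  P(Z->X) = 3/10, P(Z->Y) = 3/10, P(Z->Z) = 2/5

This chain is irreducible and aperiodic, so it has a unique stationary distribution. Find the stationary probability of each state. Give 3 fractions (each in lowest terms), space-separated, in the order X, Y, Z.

Answer: 138/239 42/239 59/239

Derivation:
The stationary distribution satisfies pi = pi * P, i.e.:
  pi_X = 3/4*pi_X + 2/5*pi_Y + 3/10*pi_Z
  pi_Y = 1/10*pi_X + 1/4*pi_Y + 3/10*pi_Z
  pi_Z = 3/20*pi_X + 7/20*pi_Y + 2/5*pi_Z
with normalization: pi_X + pi_Y + pi_Z = 1.

Using the first 2 balance equations plus normalization, the linear system A*pi = b is:
  [-1/4, 2/5, 3/10] . pi = 0
  [1/10, -3/4, 3/10] . pi = 0
  [1, 1, 1] . pi = 1

Solving yields:
  pi_X = 138/239
  pi_Y = 42/239
  pi_Z = 59/239

Verification (pi * P):
  138/239*3/4 + 42/239*2/5 + 59/239*3/10 = 138/239 = pi_X  (ok)
  138/239*1/10 + 42/239*1/4 + 59/239*3/10 = 42/239 = pi_Y  (ok)
  138/239*3/20 + 42/239*7/20 + 59/239*2/5 = 59/239 = pi_Z  (ok)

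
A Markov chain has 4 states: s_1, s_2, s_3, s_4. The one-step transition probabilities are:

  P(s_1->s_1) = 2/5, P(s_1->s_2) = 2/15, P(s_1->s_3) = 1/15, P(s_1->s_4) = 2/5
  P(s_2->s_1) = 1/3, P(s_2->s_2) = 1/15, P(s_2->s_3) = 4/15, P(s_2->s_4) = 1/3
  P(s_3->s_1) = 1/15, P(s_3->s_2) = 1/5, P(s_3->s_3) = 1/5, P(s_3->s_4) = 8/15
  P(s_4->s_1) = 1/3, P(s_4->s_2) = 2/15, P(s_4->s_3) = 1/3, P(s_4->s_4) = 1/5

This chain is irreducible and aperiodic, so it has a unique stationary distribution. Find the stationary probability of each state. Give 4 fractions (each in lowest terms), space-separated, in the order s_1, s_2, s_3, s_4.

The stationary distribution satisfies pi = pi * P, i.e.:
  pi_s_1 = 2/5*pi_s_1 + 1/3*pi_s_2 + 1/15*pi_s_3 + 1/3*pi_s_4
  pi_s_2 = 2/15*pi_s_1 + 1/15*pi_s_2 + 1/5*pi_s_3 + 2/15*pi_s_4
  pi_s_3 = 1/15*pi_s_1 + 4/15*pi_s_2 + 1/5*pi_s_3 + 1/3*pi_s_4
  pi_s_4 = 2/5*pi_s_1 + 1/3*pi_s_2 + 8/15*pi_s_3 + 1/5*pi_s_4
with normalization: pi_s_1 + pi_s_2 + pi_s_3 + pi_s_4 = 1.

Using the first 3 balance equations plus normalization, the linear system A*pi = b is:
  [-3/5, 1/3, 1/15, 1/3] . pi = 0
  [2/15, -14/15, 1/5, 2/15] . pi = 0
  [1/15, 4/15, -4/5, 1/3] . pi = 0
  [1, 1, 1, 1] . pi = 1

Solving yields:
  pi_s_1 = 1053/3566
  pi_s_2 = 247/1783
  pi_s_3 = 386/1783
  pi_s_4 = 1247/3566

Verification (pi * P):
  1053/3566*2/5 + 247/1783*1/3 + 386/1783*1/15 + 1247/3566*1/3 = 1053/3566 = pi_s_1  (ok)
  1053/3566*2/15 + 247/1783*1/15 + 386/1783*1/5 + 1247/3566*2/15 = 247/1783 = pi_s_2  (ok)
  1053/3566*1/15 + 247/1783*4/15 + 386/1783*1/5 + 1247/3566*1/3 = 386/1783 = pi_s_3  (ok)
  1053/3566*2/5 + 247/1783*1/3 + 386/1783*8/15 + 1247/3566*1/5 = 1247/3566 = pi_s_4  (ok)

Answer: 1053/3566 247/1783 386/1783 1247/3566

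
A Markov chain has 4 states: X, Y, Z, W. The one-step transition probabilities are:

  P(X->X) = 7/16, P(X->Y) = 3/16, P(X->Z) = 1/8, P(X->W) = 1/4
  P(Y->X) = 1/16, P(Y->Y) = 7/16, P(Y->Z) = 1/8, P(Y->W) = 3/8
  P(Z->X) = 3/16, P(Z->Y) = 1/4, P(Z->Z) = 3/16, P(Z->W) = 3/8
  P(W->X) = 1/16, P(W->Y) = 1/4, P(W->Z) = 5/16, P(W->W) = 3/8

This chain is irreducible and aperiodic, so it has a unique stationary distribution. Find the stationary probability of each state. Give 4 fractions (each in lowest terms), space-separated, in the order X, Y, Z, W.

Answer: 85/603 179/603 247/1206 431/1206

Derivation:
The stationary distribution satisfies pi = pi * P, i.e.:
  pi_X = 7/16*pi_X + 1/16*pi_Y + 3/16*pi_Z + 1/16*pi_W
  pi_Y = 3/16*pi_X + 7/16*pi_Y + 1/4*pi_Z + 1/4*pi_W
  pi_Z = 1/8*pi_X + 1/8*pi_Y + 3/16*pi_Z + 5/16*pi_W
  pi_W = 1/4*pi_X + 3/8*pi_Y + 3/8*pi_Z + 3/8*pi_W
with normalization: pi_X + pi_Y + pi_Z + pi_W = 1.

Using the first 3 balance equations plus normalization, the linear system A*pi = b is:
  [-9/16, 1/16, 3/16, 1/16] . pi = 0
  [3/16, -9/16, 1/4, 1/4] . pi = 0
  [1/8, 1/8, -13/16, 5/16] . pi = 0
  [1, 1, 1, 1] . pi = 1

Solving yields:
  pi_X = 85/603
  pi_Y = 179/603
  pi_Z = 247/1206
  pi_W = 431/1206

Verification (pi * P):
  85/603*7/16 + 179/603*1/16 + 247/1206*3/16 + 431/1206*1/16 = 85/603 = pi_X  (ok)
  85/603*3/16 + 179/603*7/16 + 247/1206*1/4 + 431/1206*1/4 = 179/603 = pi_Y  (ok)
  85/603*1/8 + 179/603*1/8 + 247/1206*3/16 + 431/1206*5/16 = 247/1206 = pi_Z  (ok)
  85/603*1/4 + 179/603*3/8 + 247/1206*3/8 + 431/1206*3/8 = 431/1206 = pi_W  (ok)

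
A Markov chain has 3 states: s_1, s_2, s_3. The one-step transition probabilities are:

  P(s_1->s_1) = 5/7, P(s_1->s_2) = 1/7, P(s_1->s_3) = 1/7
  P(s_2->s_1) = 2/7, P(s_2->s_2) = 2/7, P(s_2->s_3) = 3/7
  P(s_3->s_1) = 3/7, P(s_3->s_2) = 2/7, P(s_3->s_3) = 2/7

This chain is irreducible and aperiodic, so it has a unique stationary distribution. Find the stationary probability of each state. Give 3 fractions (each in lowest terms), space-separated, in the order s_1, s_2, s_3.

The stationary distribution satisfies pi = pi * P, i.e.:
  pi_s_1 = 5/7*pi_s_1 + 2/7*pi_s_2 + 3/7*pi_s_3
  pi_s_2 = 1/7*pi_s_1 + 2/7*pi_s_2 + 2/7*pi_s_3
  pi_s_3 = 1/7*pi_s_1 + 3/7*pi_s_2 + 2/7*pi_s_3
with normalization: pi_s_1 + pi_s_2 + pi_s_3 = 1.

Using the first 2 balance equations plus normalization, the linear system A*pi = b is:
  [-2/7, 2/7, 3/7] . pi = 0
  [1/7, -5/7, 2/7] . pi = 0
  [1, 1, 1] . pi = 1

Solving yields:
  pi_s_1 = 19/34
  pi_s_2 = 7/34
  pi_s_3 = 4/17

Verification (pi * P):
  19/34*5/7 + 7/34*2/7 + 4/17*3/7 = 19/34 = pi_s_1  (ok)
  19/34*1/7 + 7/34*2/7 + 4/17*2/7 = 7/34 = pi_s_2  (ok)
  19/34*1/7 + 7/34*3/7 + 4/17*2/7 = 4/17 = pi_s_3  (ok)

Answer: 19/34 7/34 4/17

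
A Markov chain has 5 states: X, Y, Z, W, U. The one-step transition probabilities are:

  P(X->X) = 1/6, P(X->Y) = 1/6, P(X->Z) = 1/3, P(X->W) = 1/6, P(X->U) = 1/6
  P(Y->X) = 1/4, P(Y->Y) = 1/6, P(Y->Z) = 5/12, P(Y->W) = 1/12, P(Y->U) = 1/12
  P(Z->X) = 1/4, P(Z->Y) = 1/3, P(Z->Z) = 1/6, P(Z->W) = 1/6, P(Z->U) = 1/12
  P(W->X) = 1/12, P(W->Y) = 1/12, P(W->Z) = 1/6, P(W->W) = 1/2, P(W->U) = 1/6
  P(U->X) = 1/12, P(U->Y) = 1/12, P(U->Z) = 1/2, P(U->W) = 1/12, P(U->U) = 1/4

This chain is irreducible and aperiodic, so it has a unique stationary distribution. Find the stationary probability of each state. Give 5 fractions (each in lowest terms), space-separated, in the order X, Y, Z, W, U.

Answer: 2579/14553 2704/14553 4204/14553 1016/4851 2018/14553

Derivation:
The stationary distribution satisfies pi = pi * P, i.e.:
  pi_X = 1/6*pi_X + 1/4*pi_Y + 1/4*pi_Z + 1/12*pi_W + 1/12*pi_U
  pi_Y = 1/6*pi_X + 1/6*pi_Y + 1/3*pi_Z + 1/12*pi_W + 1/12*pi_U
  pi_Z = 1/3*pi_X + 5/12*pi_Y + 1/6*pi_Z + 1/6*pi_W + 1/2*pi_U
  pi_W = 1/6*pi_X + 1/12*pi_Y + 1/6*pi_Z + 1/2*pi_W + 1/12*pi_U
  pi_U = 1/6*pi_X + 1/12*pi_Y + 1/12*pi_Z + 1/6*pi_W + 1/4*pi_U
with normalization: pi_X + pi_Y + pi_Z + pi_W + pi_U = 1.

Using the first 4 balance equations plus normalization, the linear system A*pi = b is:
  [-5/6, 1/4, 1/4, 1/12, 1/12] . pi = 0
  [1/6, -5/6, 1/3, 1/12, 1/12] . pi = 0
  [1/3, 5/12, -5/6, 1/6, 1/2] . pi = 0
  [1/6, 1/12, 1/6, -1/2, 1/12] . pi = 0
  [1, 1, 1, 1, 1] . pi = 1

Solving yields:
  pi_X = 2579/14553
  pi_Y = 2704/14553
  pi_Z = 4204/14553
  pi_W = 1016/4851
  pi_U = 2018/14553

Verification (pi * P):
  2579/14553*1/6 + 2704/14553*1/4 + 4204/14553*1/4 + 1016/4851*1/12 + 2018/14553*1/12 = 2579/14553 = pi_X  (ok)
  2579/14553*1/6 + 2704/14553*1/6 + 4204/14553*1/3 + 1016/4851*1/12 + 2018/14553*1/12 = 2704/14553 = pi_Y  (ok)
  2579/14553*1/3 + 2704/14553*5/12 + 4204/14553*1/6 + 1016/4851*1/6 + 2018/14553*1/2 = 4204/14553 = pi_Z  (ok)
  2579/14553*1/6 + 2704/14553*1/12 + 4204/14553*1/6 + 1016/4851*1/2 + 2018/14553*1/12 = 1016/4851 = pi_W  (ok)
  2579/14553*1/6 + 2704/14553*1/12 + 4204/14553*1/12 + 1016/4851*1/6 + 2018/14553*1/4 = 2018/14553 = pi_U  (ok)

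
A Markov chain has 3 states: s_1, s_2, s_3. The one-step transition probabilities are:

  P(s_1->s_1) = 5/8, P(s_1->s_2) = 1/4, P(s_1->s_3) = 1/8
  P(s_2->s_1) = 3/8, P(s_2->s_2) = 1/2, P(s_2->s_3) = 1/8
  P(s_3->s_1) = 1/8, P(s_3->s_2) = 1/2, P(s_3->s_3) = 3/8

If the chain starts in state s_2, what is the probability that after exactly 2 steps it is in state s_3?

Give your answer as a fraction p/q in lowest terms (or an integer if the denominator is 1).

Answer: 5/32

Derivation:
Computing P^2 by repeated multiplication:
P^1 =
  s_1: [5/8, 1/4, 1/8]
  s_2: [3/8, 1/2, 1/8]
  s_3: [1/8, 1/2, 3/8]
P^2 =
  s_1: [1/2, 11/32, 5/32]
  s_2: [7/16, 13/32, 5/32]
  s_3: [5/16, 15/32, 7/32]

(P^2)[s_2 -> s_3] = 5/32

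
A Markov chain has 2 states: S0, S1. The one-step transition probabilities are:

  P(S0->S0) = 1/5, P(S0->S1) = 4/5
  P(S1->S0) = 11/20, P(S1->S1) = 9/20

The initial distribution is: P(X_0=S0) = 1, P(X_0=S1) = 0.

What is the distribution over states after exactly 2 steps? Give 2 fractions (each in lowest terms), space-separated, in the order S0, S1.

Answer: 12/25 13/25

Derivation:
Propagating the distribution step by step (d_{t+1} = d_t * P):
d_0 = (S0=1, S1=0)
  d_1[S0] = 1*1/5 + 0*11/20 = 1/5
  d_1[S1] = 1*4/5 + 0*9/20 = 4/5
d_1 = (S0=1/5, S1=4/5)
  d_2[S0] = 1/5*1/5 + 4/5*11/20 = 12/25
  d_2[S1] = 1/5*4/5 + 4/5*9/20 = 13/25
d_2 = (S0=12/25, S1=13/25)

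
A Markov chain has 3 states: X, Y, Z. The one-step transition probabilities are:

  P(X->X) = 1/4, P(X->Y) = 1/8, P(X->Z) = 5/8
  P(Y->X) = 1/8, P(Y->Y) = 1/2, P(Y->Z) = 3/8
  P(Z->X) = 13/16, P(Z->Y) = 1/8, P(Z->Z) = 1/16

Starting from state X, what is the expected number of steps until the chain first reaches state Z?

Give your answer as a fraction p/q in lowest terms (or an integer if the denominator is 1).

Answer: 40/23

Derivation:
Let h_i = expected steps to first reach Z from state i.
Boundary: h_Z = 0.
First-step equations for the other states:
  h_X = 1 + 1/4*h_X + 1/8*h_Y + 5/8*h_Z
  h_Y = 1 + 1/8*h_X + 1/2*h_Y + 3/8*h_Z

Substituting h_Z = 0 and rearranging gives the linear system (I - Q) h = 1:
  [3/4, -1/8] . (h_X, h_Y) = 1
  [-1/8, 1/2] . (h_X, h_Y) = 1

Solving yields:
  h_X = 40/23
  h_Y = 56/23

Starting state is X, so the expected hitting time is h_X = 40/23.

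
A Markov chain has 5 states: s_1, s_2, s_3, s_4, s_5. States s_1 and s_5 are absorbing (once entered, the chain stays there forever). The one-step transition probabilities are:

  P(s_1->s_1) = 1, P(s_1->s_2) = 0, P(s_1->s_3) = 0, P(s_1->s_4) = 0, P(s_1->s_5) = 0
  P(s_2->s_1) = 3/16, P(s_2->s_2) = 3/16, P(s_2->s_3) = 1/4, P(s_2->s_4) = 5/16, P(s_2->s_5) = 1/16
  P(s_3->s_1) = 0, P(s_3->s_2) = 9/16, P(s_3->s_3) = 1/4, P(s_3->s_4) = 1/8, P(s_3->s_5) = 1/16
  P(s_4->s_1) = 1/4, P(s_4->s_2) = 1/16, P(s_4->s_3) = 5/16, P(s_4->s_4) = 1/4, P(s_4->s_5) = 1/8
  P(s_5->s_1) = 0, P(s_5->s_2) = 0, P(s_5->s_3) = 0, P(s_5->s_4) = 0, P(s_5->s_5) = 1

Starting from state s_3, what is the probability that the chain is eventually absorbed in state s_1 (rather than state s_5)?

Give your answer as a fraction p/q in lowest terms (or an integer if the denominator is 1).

Let a_i = P(absorbed in s_1 | start in state i).
Boundary conditions: a_s_1 = 1, a_s_5 = 0.
For each transient state i, a_i = sum_j P(i->j) * a_j:
  a_s_2 = 3/16*a_s_1 + 3/16*a_s_2 + 1/4*a_s_3 + 5/16*a_s_4 + 1/16*a_s_5
  a_s_3 = 0*a_s_1 + 9/16*a_s_2 + 1/4*a_s_3 + 1/8*a_s_4 + 1/16*a_s_5
  a_s_4 = 1/4*a_s_1 + 1/16*a_s_2 + 5/16*a_s_3 + 1/4*a_s_4 + 1/8*a_s_5

Substituting a_s_1 = 1 and a_s_5 = 0, rearrange to (I - Q) a = r where r[i] = P(i -> s_1):
  [13/16, -1/4, -5/16] . (a_s_2, a_s_3, a_s_4) = 3/16
  [-9/16, 3/4, -1/8] . (a_s_2, a_s_3, a_s_4) = 0
  [-1/16, -5/16, 3/4] . (a_s_2, a_s_3, a_s_4) = 1/4

Solving yields:
  a_s_2 = 674/1017
  a_s_3 = 614/1017
  a_s_4 = 217/339

Starting state is s_3, so the absorption probability is a_s_3 = 614/1017.

Answer: 614/1017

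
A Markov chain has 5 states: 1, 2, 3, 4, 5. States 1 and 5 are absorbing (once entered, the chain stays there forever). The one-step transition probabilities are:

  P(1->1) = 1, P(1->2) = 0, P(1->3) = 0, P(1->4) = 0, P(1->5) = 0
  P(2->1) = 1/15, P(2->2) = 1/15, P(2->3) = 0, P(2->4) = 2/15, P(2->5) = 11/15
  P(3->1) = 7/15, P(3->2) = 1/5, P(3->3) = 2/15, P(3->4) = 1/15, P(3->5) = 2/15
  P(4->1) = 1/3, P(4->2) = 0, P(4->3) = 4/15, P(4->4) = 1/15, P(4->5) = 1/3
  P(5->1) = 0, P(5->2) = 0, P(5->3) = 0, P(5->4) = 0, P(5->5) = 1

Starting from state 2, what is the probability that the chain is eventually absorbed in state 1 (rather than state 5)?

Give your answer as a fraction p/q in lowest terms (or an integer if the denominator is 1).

Let a_i = P(absorbed in 1 | start in state i).
Boundary conditions: a_1 = 1, a_5 = 0.
For each transient state i, a_i = sum_j P(i->j) * a_j:
  a_2 = 1/15*a_1 + 1/15*a_2 + 0*a_3 + 2/15*a_4 + 11/15*a_5
  a_3 = 7/15*a_1 + 1/5*a_2 + 2/15*a_3 + 1/15*a_4 + 2/15*a_5
  a_4 = 1/3*a_1 + 0*a_2 + 4/15*a_3 + 1/15*a_4 + 1/3*a_5

Substituting a_1 = 1 and a_5 = 0, rearrange to (I - Q) a = r where r[i] = P(i -> 1):
  [14/15, 0, -2/15] . (a_2, a_3, a_4) = 1/15
  [-1/5, 13/15, -1/15] . (a_2, a_3, a_4) = 7/15
  [0, -4/15, 14/15] . (a_2, a_3, a_4) = 1/3

Solving yields:
  a_2 = 91/617
  a_3 = 757/1234
  a_4 = 657/1234

Starting state is 2, so the absorption probability is a_2 = 91/617.

Answer: 91/617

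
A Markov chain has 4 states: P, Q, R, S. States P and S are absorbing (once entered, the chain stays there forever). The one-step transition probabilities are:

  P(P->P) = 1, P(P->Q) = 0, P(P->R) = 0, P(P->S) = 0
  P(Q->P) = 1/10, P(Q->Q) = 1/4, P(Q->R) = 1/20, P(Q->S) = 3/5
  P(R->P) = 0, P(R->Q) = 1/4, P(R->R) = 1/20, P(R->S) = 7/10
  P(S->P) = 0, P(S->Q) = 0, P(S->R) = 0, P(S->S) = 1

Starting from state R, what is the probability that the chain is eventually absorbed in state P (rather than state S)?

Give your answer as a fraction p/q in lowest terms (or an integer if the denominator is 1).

Answer: 1/28

Derivation:
Let a_i = P(absorbed in P | start in state i).
Boundary conditions: a_P = 1, a_S = 0.
For each transient state i, a_i = sum_j P(i->j) * a_j:
  a_Q = 1/10*a_P + 1/4*a_Q + 1/20*a_R + 3/5*a_S
  a_R = 0*a_P + 1/4*a_Q + 1/20*a_R + 7/10*a_S

Substituting a_P = 1 and a_S = 0, rearrange to (I - Q) a = r where r[i] = P(i -> P):
  [3/4, -1/20] . (a_Q, a_R) = 1/10
  [-1/4, 19/20] . (a_Q, a_R) = 0

Solving yields:
  a_Q = 19/140
  a_R = 1/28

Starting state is R, so the absorption probability is a_R = 1/28.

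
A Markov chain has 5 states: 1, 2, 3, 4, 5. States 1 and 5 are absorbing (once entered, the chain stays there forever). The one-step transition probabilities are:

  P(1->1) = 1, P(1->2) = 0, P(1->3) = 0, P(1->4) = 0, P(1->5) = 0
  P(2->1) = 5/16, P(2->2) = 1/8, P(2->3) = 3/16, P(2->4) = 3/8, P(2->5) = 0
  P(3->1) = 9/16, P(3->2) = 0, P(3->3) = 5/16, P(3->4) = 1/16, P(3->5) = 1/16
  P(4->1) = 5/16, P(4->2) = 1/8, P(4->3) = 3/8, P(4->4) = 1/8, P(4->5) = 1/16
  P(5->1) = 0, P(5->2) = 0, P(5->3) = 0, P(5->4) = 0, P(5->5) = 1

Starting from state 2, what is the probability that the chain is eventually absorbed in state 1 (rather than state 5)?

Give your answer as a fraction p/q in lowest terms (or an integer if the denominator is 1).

Let a_i = P(absorbed in 1 | start in state i).
Boundary conditions: a_1 = 1, a_5 = 0.
For each transient state i, a_i = sum_j P(i->j) * a_j:
  a_2 = 5/16*a_1 + 1/8*a_2 + 3/16*a_3 + 3/8*a_4 + 0*a_5
  a_3 = 9/16*a_1 + 0*a_2 + 5/16*a_3 + 1/16*a_4 + 1/16*a_5
  a_4 = 5/16*a_1 + 1/8*a_2 + 3/8*a_3 + 1/8*a_4 + 1/16*a_5

Substituting a_1 = 1 and a_5 = 0, rearrange to (I - Q) a = r where r[i] = P(i -> 1):
  [7/8, -3/16, -3/8] . (a_2, a_3, a_4) = 5/16
  [0, 11/16, -1/16] . (a_2, a_3, a_4) = 9/16
  [-1/8, -3/8, 7/8] . (a_2, a_3, a_4) = 5/16

Solving yields:
  a_2 = 1787/1934
  a_3 = 868/967
  a_4 = 845/967

Starting state is 2, so the absorption probability is a_2 = 1787/1934.

Answer: 1787/1934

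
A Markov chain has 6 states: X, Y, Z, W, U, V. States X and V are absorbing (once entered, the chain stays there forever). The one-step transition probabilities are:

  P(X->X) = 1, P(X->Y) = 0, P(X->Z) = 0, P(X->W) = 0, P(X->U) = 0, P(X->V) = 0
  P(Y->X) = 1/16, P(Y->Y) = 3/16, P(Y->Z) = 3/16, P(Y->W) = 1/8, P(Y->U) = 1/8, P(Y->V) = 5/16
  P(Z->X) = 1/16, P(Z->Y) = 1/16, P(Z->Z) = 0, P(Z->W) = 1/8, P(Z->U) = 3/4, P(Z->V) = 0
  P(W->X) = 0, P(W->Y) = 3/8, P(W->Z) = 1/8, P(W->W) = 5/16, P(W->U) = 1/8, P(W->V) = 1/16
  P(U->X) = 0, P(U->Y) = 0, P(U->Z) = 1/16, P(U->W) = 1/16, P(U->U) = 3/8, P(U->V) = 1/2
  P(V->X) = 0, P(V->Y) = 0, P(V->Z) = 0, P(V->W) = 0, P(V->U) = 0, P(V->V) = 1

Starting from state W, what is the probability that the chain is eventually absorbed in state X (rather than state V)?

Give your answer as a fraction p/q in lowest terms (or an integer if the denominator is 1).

Answer: 694/8451

Derivation:
Let a_i = P(absorbed in X | start in state i).
Boundary conditions: a_X = 1, a_V = 0.
For each transient state i, a_i = sum_j P(i->j) * a_j:
  a_Y = 1/16*a_X + 3/16*a_Y + 3/16*a_Z + 1/8*a_W + 1/8*a_U + 5/16*a_V
  a_Z = 1/16*a_X + 1/16*a_Y + 0*a_Z + 1/8*a_W + 3/4*a_U + 0*a_V
  a_W = 0*a_X + 3/8*a_Y + 1/8*a_Z + 5/16*a_W + 1/8*a_U + 1/16*a_V
  a_U = 0*a_X + 0*a_Y + 1/16*a_Z + 1/16*a_W + 3/8*a_U + 1/2*a_V

Substituting a_X = 1 and a_V = 0, rearrange to (I - Q) a = r where r[i] = P(i -> X):
  [13/16, -3/16, -1/8, -1/8] . (a_Y, a_Z, a_W, a_U) = 1/16
  [-1/16, 1, -1/8, -3/4] . (a_Y, a_Z, a_W, a_U) = 1/16
  [-3/8, -1/8, 11/16, -1/8] . (a_Y, a_Z, a_W, a_U) = 0
  [0, -1/16, -1/16, 5/8] . (a_Y, a_Z, a_W, a_U) = 0

Solving yields:
  a_Y = 961/8451
  a_Z = 262/2817
  a_W = 694/8451
  a_U = 148/8451

Starting state is W, so the absorption probability is a_W = 694/8451.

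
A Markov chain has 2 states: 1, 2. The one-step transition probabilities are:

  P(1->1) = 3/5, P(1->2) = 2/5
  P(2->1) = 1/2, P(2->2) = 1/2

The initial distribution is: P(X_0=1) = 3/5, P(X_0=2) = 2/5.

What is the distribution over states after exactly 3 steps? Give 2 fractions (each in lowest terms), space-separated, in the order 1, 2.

Answer: 1389/2500 1111/2500

Derivation:
Propagating the distribution step by step (d_{t+1} = d_t * P):
d_0 = (1=3/5, 2=2/5)
  d_1[1] = 3/5*3/5 + 2/5*1/2 = 14/25
  d_1[2] = 3/5*2/5 + 2/5*1/2 = 11/25
d_1 = (1=14/25, 2=11/25)
  d_2[1] = 14/25*3/5 + 11/25*1/2 = 139/250
  d_2[2] = 14/25*2/5 + 11/25*1/2 = 111/250
d_2 = (1=139/250, 2=111/250)
  d_3[1] = 139/250*3/5 + 111/250*1/2 = 1389/2500
  d_3[2] = 139/250*2/5 + 111/250*1/2 = 1111/2500
d_3 = (1=1389/2500, 2=1111/2500)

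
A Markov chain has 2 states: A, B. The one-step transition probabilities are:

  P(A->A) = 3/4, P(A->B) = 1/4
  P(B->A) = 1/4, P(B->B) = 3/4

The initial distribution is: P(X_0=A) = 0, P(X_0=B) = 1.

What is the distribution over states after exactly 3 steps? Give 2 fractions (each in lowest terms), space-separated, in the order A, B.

Answer: 7/16 9/16

Derivation:
Propagating the distribution step by step (d_{t+1} = d_t * P):
d_0 = (A=0, B=1)
  d_1[A] = 0*3/4 + 1*1/4 = 1/4
  d_1[B] = 0*1/4 + 1*3/4 = 3/4
d_1 = (A=1/4, B=3/4)
  d_2[A] = 1/4*3/4 + 3/4*1/4 = 3/8
  d_2[B] = 1/4*1/4 + 3/4*3/4 = 5/8
d_2 = (A=3/8, B=5/8)
  d_3[A] = 3/8*3/4 + 5/8*1/4 = 7/16
  d_3[B] = 3/8*1/4 + 5/8*3/4 = 9/16
d_3 = (A=7/16, B=9/16)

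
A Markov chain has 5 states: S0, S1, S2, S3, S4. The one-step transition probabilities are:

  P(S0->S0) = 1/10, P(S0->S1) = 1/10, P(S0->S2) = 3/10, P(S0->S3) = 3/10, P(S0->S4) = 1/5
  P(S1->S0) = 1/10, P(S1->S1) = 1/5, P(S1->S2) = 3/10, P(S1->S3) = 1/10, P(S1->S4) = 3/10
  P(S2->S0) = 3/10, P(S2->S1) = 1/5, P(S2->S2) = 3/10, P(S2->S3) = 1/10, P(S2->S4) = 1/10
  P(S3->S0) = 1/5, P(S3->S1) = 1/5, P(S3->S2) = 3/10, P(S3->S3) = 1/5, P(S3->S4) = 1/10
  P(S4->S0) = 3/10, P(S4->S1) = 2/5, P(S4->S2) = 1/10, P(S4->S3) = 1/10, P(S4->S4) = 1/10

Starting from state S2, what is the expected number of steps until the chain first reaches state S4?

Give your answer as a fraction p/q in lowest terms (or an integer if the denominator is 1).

Let h_i = expected steps to first reach S4 from state i.
Boundary: h_S4 = 0.
First-step equations for the other states:
  h_S0 = 1 + 1/10*h_S0 + 1/10*h_S1 + 3/10*h_S2 + 3/10*h_S3 + 1/5*h_S4
  h_S1 = 1 + 1/10*h_S0 + 1/5*h_S1 + 3/10*h_S2 + 1/10*h_S3 + 3/10*h_S4
  h_S2 = 1 + 3/10*h_S0 + 1/5*h_S1 + 3/10*h_S2 + 1/10*h_S3 + 1/10*h_S4
  h_S3 = 1 + 1/5*h_S0 + 1/5*h_S1 + 3/10*h_S2 + 1/5*h_S3 + 1/10*h_S4

Substituting h_S4 = 0 and rearranging gives the linear system (I - Q) h = 1:
  [9/10, -1/10, -3/10, -3/10] . (h_S0, h_S1, h_S2, h_S3) = 1
  [-1/10, 4/5, -3/10, -1/10] . (h_S0, h_S1, h_S2, h_S3) = 1
  [-3/10, -1/5, 7/10, -1/10] . (h_S0, h_S1, h_S2, h_S3) = 1
  [-1/5, -1/5, -3/10, 4/5] . (h_S0, h_S1, h_S2, h_S3) = 1

Solving yields:
  h_S0 = 5050/847
  h_S1 = 400/77
  h_S2 = 5410/847
  h_S3 = 5450/847

Starting state is S2, so the expected hitting time is h_S2 = 5410/847.

Answer: 5410/847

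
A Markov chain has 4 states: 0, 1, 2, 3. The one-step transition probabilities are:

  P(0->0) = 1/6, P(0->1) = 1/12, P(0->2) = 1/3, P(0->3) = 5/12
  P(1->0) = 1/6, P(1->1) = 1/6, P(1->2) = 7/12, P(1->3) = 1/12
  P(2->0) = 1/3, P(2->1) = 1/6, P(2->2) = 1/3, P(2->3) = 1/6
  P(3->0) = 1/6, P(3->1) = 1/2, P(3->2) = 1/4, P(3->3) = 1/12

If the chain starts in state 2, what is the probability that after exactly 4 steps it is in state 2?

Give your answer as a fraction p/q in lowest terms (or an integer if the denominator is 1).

Computing P^4 by repeated multiplication:
P^1 =
  0: [1/6, 1/12, 1/3, 5/12]
  1: [1/6, 1/6, 7/12, 1/12]
  2: [1/3, 1/6, 1/3, 1/6]
  3: [1/6, 1/2, 1/4, 1/12]
P^2 =
  0: [2/9, 7/24, 23/72, 1/6]
  1: [19/72, 13/72, 53/144, 3/16]
  2: [2/9, 7/36, 13/36, 2/9]
  3: [5/24, 13/72, 65/144, 23/144]
P^3 =
  0: [95/432, 11/54, 113/288, 53/288]
  1: [197/864, 179/864, 209/576, 349/1728]
  2: [49/216, 2/9, 157/432, 3/16]
  3: [209/864, 175/864, 631/1728, 329/1728]
P^4 =
  0: [401/1728, 1087/5184, 425/1152, 1963/10368]
  1: [785/3456, 743/3456, 7637/20736, 3931/20736]
  2: [589/2592, 545/2592, 215/576, 109/576]
  3: [2359/10368, 2177/10368, 7633/20736, 4031/20736]

(P^4)[2 -> 2] = 215/576

Answer: 215/576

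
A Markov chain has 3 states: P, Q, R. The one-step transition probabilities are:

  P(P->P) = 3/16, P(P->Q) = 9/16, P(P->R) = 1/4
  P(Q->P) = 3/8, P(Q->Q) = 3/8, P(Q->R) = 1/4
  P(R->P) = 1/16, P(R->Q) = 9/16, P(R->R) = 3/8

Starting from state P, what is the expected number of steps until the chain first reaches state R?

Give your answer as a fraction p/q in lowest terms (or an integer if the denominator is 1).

Let h_i = expected steps to first reach R from state i.
Boundary: h_R = 0.
First-step equations for the other states:
  h_P = 1 + 3/16*h_P + 9/16*h_Q + 1/4*h_R
  h_Q = 1 + 3/8*h_P + 3/8*h_Q + 1/4*h_R

Substituting h_R = 0 and rearranging gives the linear system (I - Q) h = 1:
  [13/16, -9/16] . (h_P, h_Q) = 1
  [-3/8, 5/8] . (h_P, h_Q) = 1

Solving yields:
  h_P = 4
  h_Q = 4

Starting state is P, so the expected hitting time is h_P = 4.

Answer: 4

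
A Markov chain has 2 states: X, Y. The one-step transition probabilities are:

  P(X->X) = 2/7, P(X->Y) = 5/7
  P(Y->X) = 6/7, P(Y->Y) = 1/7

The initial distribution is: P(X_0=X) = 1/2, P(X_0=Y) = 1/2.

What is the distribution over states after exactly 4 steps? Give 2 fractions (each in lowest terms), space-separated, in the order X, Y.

Answer: 1298/2401 1103/2401

Derivation:
Propagating the distribution step by step (d_{t+1} = d_t * P):
d_0 = (X=1/2, Y=1/2)
  d_1[X] = 1/2*2/7 + 1/2*6/7 = 4/7
  d_1[Y] = 1/2*5/7 + 1/2*1/7 = 3/7
d_1 = (X=4/7, Y=3/7)
  d_2[X] = 4/7*2/7 + 3/7*6/7 = 26/49
  d_2[Y] = 4/7*5/7 + 3/7*1/7 = 23/49
d_2 = (X=26/49, Y=23/49)
  d_3[X] = 26/49*2/7 + 23/49*6/7 = 190/343
  d_3[Y] = 26/49*5/7 + 23/49*1/7 = 153/343
d_3 = (X=190/343, Y=153/343)
  d_4[X] = 190/343*2/7 + 153/343*6/7 = 1298/2401
  d_4[Y] = 190/343*5/7 + 153/343*1/7 = 1103/2401
d_4 = (X=1298/2401, Y=1103/2401)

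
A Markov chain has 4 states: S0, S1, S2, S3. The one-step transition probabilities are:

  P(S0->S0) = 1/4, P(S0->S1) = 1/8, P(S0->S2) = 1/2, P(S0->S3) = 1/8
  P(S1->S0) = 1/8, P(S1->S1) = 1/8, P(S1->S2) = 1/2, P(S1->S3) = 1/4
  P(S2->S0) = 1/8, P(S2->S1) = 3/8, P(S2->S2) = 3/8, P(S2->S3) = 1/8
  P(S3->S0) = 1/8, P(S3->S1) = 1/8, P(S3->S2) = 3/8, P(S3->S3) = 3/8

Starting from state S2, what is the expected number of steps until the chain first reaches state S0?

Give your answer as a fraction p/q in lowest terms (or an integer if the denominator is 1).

Let h_i = expected steps to first reach S0 from state i.
Boundary: h_S0 = 0.
First-step equations for the other states:
  h_S1 = 1 + 1/8*h_S0 + 1/8*h_S1 + 1/2*h_S2 + 1/4*h_S3
  h_S2 = 1 + 1/8*h_S0 + 3/8*h_S1 + 3/8*h_S2 + 1/8*h_S3
  h_S3 = 1 + 1/8*h_S0 + 1/8*h_S1 + 3/8*h_S2 + 3/8*h_S3

Substituting h_S0 = 0 and rearranging gives the linear system (I - Q) h = 1:
  [7/8, -1/2, -1/4] . (h_S1, h_S2, h_S3) = 1
  [-3/8, 5/8, -1/8] . (h_S1, h_S2, h_S3) = 1
  [-1/8, -3/8, 5/8] . (h_S1, h_S2, h_S3) = 1

Solving yields:
  h_S1 = 8
  h_S2 = 8
  h_S3 = 8

Starting state is S2, so the expected hitting time is h_S2 = 8.

Answer: 8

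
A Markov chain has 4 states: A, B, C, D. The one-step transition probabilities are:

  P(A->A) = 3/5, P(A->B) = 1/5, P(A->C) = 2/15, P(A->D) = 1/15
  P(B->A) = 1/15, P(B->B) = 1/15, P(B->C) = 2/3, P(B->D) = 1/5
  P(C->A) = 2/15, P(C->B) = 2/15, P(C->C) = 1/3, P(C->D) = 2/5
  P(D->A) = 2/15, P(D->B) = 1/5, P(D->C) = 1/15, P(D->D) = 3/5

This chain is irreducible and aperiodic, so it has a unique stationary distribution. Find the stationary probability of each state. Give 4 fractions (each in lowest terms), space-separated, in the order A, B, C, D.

Answer: 360/1567 254/1567 383/1567 570/1567

Derivation:
The stationary distribution satisfies pi = pi * P, i.e.:
  pi_A = 3/5*pi_A + 1/15*pi_B + 2/15*pi_C + 2/15*pi_D
  pi_B = 1/5*pi_A + 1/15*pi_B + 2/15*pi_C + 1/5*pi_D
  pi_C = 2/15*pi_A + 2/3*pi_B + 1/3*pi_C + 1/15*pi_D
  pi_D = 1/15*pi_A + 1/5*pi_B + 2/5*pi_C + 3/5*pi_D
with normalization: pi_A + pi_B + pi_C + pi_D = 1.

Using the first 3 balance equations plus normalization, the linear system A*pi = b is:
  [-2/5, 1/15, 2/15, 2/15] . pi = 0
  [1/5, -14/15, 2/15, 1/5] . pi = 0
  [2/15, 2/3, -2/3, 1/15] . pi = 0
  [1, 1, 1, 1] . pi = 1

Solving yields:
  pi_A = 360/1567
  pi_B = 254/1567
  pi_C = 383/1567
  pi_D = 570/1567

Verification (pi * P):
  360/1567*3/5 + 254/1567*1/15 + 383/1567*2/15 + 570/1567*2/15 = 360/1567 = pi_A  (ok)
  360/1567*1/5 + 254/1567*1/15 + 383/1567*2/15 + 570/1567*1/5 = 254/1567 = pi_B  (ok)
  360/1567*2/15 + 254/1567*2/3 + 383/1567*1/3 + 570/1567*1/15 = 383/1567 = pi_C  (ok)
  360/1567*1/15 + 254/1567*1/5 + 383/1567*2/5 + 570/1567*3/5 = 570/1567 = pi_D  (ok)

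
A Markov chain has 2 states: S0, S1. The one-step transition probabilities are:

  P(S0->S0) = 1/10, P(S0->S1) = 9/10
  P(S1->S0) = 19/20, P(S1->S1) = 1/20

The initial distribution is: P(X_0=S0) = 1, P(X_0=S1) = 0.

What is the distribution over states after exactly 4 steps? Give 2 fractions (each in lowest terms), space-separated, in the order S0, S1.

Propagating the distribution step by step (d_{t+1} = d_t * P):
d_0 = (S0=1, S1=0)
  d_1[S0] = 1*1/10 + 0*19/20 = 1/10
  d_1[S1] = 1*9/10 + 0*1/20 = 9/10
d_1 = (S0=1/10, S1=9/10)
  d_2[S0] = 1/10*1/10 + 9/10*19/20 = 173/200
  d_2[S1] = 1/10*9/10 + 9/10*1/20 = 27/200
d_2 = (S0=173/200, S1=27/200)
  d_3[S0] = 173/200*1/10 + 27/200*19/20 = 859/4000
  d_3[S1] = 173/200*9/10 + 27/200*1/20 = 3141/4000
d_3 = (S0=859/4000, S1=3141/4000)
  d_4[S0] = 859/4000*1/10 + 3141/4000*19/20 = 61397/80000
  d_4[S1] = 859/4000*9/10 + 3141/4000*1/20 = 18603/80000
d_4 = (S0=61397/80000, S1=18603/80000)

Answer: 61397/80000 18603/80000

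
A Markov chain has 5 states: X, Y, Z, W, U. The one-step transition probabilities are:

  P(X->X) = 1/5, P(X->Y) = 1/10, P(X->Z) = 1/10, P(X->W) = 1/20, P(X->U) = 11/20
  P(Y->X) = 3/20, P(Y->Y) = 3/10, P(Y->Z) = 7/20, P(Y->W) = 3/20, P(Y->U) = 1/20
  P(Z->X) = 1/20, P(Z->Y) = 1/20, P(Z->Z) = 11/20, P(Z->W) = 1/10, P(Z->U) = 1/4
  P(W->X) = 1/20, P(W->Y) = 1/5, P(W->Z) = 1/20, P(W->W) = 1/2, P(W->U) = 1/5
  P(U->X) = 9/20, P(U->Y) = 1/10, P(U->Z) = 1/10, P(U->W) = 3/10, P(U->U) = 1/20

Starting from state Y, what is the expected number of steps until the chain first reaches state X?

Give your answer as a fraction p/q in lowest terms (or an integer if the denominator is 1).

Answer: 84260/11769

Derivation:
Let h_i = expected steps to first reach X from state i.
Boundary: h_X = 0.
First-step equations for the other states:
  h_Y = 1 + 3/20*h_X + 3/10*h_Y + 7/20*h_Z + 3/20*h_W + 1/20*h_U
  h_Z = 1 + 1/20*h_X + 1/20*h_Y + 11/20*h_Z + 1/10*h_W + 1/4*h_U
  h_W = 1 + 1/20*h_X + 1/5*h_Y + 1/20*h_Z + 1/2*h_W + 1/5*h_U
  h_U = 1 + 9/20*h_X + 1/10*h_Y + 1/10*h_Z + 3/10*h_W + 1/20*h_U

Substituting h_X = 0 and rearranging gives the linear system (I - Q) h = 1:
  [7/10, -7/20, -3/20, -1/20] . (h_Y, h_Z, h_W, h_U) = 1
  [-1/20, 9/20, -1/10, -1/4] . (h_Y, h_Z, h_W, h_U) = 1
  [-1/5, -1/20, 1/2, -1/5] . (h_Y, h_Z, h_W, h_U) = 1
  [-1/10, -1/10, -3/10, 19/20] . (h_Y, h_Z, h_W, h_U) = 1

Solving yields:
  h_Y = 84260/11769
  h_Z = 88100/11769
  h_W = 29860/3923
  h_U = 58820/11769

Starting state is Y, so the expected hitting time is h_Y = 84260/11769.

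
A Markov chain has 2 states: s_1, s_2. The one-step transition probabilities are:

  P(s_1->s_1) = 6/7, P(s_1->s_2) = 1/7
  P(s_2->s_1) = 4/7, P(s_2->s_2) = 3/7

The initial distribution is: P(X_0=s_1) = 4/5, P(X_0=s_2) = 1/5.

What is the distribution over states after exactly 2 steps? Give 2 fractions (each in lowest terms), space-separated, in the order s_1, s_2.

Propagating the distribution step by step (d_{t+1} = d_t * P):
d_0 = (s_1=4/5, s_2=1/5)
  d_1[s_1] = 4/5*6/7 + 1/5*4/7 = 4/5
  d_1[s_2] = 4/5*1/7 + 1/5*3/7 = 1/5
d_1 = (s_1=4/5, s_2=1/5)
  d_2[s_1] = 4/5*6/7 + 1/5*4/7 = 4/5
  d_2[s_2] = 4/5*1/7 + 1/5*3/7 = 1/5
d_2 = (s_1=4/5, s_2=1/5)

Answer: 4/5 1/5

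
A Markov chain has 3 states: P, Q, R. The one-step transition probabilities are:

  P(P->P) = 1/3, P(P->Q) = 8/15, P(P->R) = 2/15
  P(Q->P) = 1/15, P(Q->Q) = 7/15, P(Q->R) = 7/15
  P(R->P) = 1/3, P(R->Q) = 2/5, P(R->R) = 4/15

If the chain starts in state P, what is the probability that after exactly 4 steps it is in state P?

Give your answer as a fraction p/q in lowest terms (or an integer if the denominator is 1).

Computing P^4 by repeated multiplication:
P^1 =
  P: [1/3, 8/15, 2/15]
  Q: [1/15, 7/15, 7/15]
  R: [1/3, 2/5, 4/15]
P^2 =
  P: [43/225, 12/25, 74/225]
  Q: [47/225, 11/25, 79/225]
  R: [17/75, 106/225, 68/225]
P^3 =
  P: [77/375, 1544/3375, 1138/3375]
  Q: [27/125, 1543/3375, 1103/3375]
  R: [701/3375, 1558/3375, 124/375]
P^4 =
  P: [10699/50625, 4636/10125, 5582/16875]
  Q: [10703/50625, 23251/50625, 5557/16875]
  R: [10643/50625, 4642/10125, 16772/50625]

(P^4)[P -> P] = 10699/50625

Answer: 10699/50625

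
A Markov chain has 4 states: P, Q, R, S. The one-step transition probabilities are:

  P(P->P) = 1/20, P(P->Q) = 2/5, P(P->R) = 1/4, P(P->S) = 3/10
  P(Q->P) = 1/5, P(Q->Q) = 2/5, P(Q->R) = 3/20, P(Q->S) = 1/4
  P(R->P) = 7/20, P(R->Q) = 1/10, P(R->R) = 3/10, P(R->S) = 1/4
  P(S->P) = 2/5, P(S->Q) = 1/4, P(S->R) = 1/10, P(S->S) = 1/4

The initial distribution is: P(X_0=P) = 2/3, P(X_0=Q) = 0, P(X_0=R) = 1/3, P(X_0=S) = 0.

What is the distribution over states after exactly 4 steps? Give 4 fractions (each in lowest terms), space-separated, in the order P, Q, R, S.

Propagating the distribution step by step (d_{t+1} = d_t * P):
d_0 = (P=2/3, Q=0, R=1/3, S=0)
  d_1[P] = 2/3*1/20 + 0*1/5 + 1/3*7/20 + 0*2/5 = 3/20
  d_1[Q] = 2/3*2/5 + 0*2/5 + 1/3*1/10 + 0*1/4 = 3/10
  d_1[R] = 2/3*1/4 + 0*3/20 + 1/3*3/10 + 0*1/10 = 4/15
  d_1[S] = 2/3*3/10 + 0*1/4 + 1/3*1/4 + 0*1/4 = 17/60
d_1 = (P=3/20, Q=3/10, R=4/15, S=17/60)
  d_2[P] = 3/20*1/20 + 3/10*1/5 + 4/15*7/20 + 17/60*2/5 = 329/1200
  d_2[Q] = 3/20*2/5 + 3/10*2/5 + 4/15*1/10 + 17/60*1/4 = 111/400
  d_2[R] = 3/20*1/4 + 3/10*3/20 + 4/15*3/10 + 17/60*1/10 = 229/1200
  d_2[S] = 3/20*3/10 + 3/10*1/4 + 4/15*1/4 + 17/60*1/4 = 103/400
d_2 = (P=329/1200, Q=111/400, R=229/1200, S=103/400)
  d_3[P] = 329/1200*1/20 + 111/400*1/5 + 229/1200*7/20 + 103/400*2/5 = 239/1000
  d_3[Q] = 329/1200*2/5 + 111/400*2/5 + 229/1200*1/10 + 103/400*1/4 = 2433/8000
  d_3[R] = 329/1200*1/4 + 111/400*3/20 + 229/1200*3/10 + 103/400*1/10 = 1159/6000
  d_3[S] = 329/1200*3/10 + 111/400*1/4 + 229/1200*1/4 + 103/400*1/4 = 6329/24000
d_3 = (P=239/1000, Q=2433/8000, R=1159/6000, S=6329/24000)
  d_4[P] = 239/1000*1/20 + 2433/8000*1/5 + 1159/6000*7/20 + 6329/24000*2/5 = 461/1875
  d_4[Q] = 239/1000*2/5 + 2433/8000*2/5 + 1159/6000*1/10 + 6329/24000*1/4 = 48399/160000
  d_4[R] = 239/1000*1/4 + 2433/8000*3/20 + 1159/6000*3/10 + 6329/24000*1/10 = 91051/480000
  d_4[S] = 239/1000*3/10 + 2433/8000*1/4 + 1159/6000*1/4 + 6329/24000*1/4 = 5239/20000
d_4 = (P=461/1875, Q=48399/160000, R=91051/480000, S=5239/20000)

Answer: 461/1875 48399/160000 91051/480000 5239/20000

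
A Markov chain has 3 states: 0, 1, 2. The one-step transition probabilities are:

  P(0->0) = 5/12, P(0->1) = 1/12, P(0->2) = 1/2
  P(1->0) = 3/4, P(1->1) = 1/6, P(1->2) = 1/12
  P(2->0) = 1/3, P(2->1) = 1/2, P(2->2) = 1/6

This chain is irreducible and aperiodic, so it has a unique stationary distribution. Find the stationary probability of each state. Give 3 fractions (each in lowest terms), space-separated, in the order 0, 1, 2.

Answer: 94/201 46/201 61/201

Derivation:
The stationary distribution satisfies pi = pi * P, i.e.:
  pi_0 = 5/12*pi_0 + 3/4*pi_1 + 1/3*pi_2
  pi_1 = 1/12*pi_0 + 1/6*pi_1 + 1/2*pi_2
  pi_2 = 1/2*pi_0 + 1/12*pi_1 + 1/6*pi_2
with normalization: pi_0 + pi_1 + pi_2 = 1.

Using the first 2 balance equations plus normalization, the linear system A*pi = b is:
  [-7/12, 3/4, 1/3] . pi = 0
  [1/12, -5/6, 1/2] . pi = 0
  [1, 1, 1] . pi = 1

Solving yields:
  pi_0 = 94/201
  pi_1 = 46/201
  pi_2 = 61/201

Verification (pi * P):
  94/201*5/12 + 46/201*3/4 + 61/201*1/3 = 94/201 = pi_0  (ok)
  94/201*1/12 + 46/201*1/6 + 61/201*1/2 = 46/201 = pi_1  (ok)
  94/201*1/2 + 46/201*1/12 + 61/201*1/6 = 61/201 = pi_2  (ok)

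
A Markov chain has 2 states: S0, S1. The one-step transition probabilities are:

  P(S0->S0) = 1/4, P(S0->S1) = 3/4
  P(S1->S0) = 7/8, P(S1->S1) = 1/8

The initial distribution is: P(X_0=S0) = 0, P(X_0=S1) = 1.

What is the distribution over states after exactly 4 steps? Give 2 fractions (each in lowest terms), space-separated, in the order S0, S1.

Propagating the distribution step by step (d_{t+1} = d_t * P):
d_0 = (S0=0, S1=1)
  d_1[S0] = 0*1/4 + 1*7/8 = 7/8
  d_1[S1] = 0*3/4 + 1*1/8 = 1/8
d_1 = (S0=7/8, S1=1/8)
  d_2[S0] = 7/8*1/4 + 1/8*7/8 = 21/64
  d_2[S1] = 7/8*3/4 + 1/8*1/8 = 43/64
d_2 = (S0=21/64, S1=43/64)
  d_3[S0] = 21/64*1/4 + 43/64*7/8 = 343/512
  d_3[S1] = 21/64*3/4 + 43/64*1/8 = 169/512
d_3 = (S0=343/512, S1=169/512)
  d_4[S0] = 343/512*1/4 + 169/512*7/8 = 1869/4096
  d_4[S1] = 343/512*3/4 + 169/512*1/8 = 2227/4096
d_4 = (S0=1869/4096, S1=2227/4096)

Answer: 1869/4096 2227/4096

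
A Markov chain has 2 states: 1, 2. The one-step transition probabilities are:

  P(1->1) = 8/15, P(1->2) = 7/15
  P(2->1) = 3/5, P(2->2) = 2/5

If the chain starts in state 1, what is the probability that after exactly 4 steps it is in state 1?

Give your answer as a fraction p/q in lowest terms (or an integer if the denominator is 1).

Computing P^4 by repeated multiplication:
P^1 =
  1: [8/15, 7/15]
  2: [3/5, 2/5]
P^2 =
  1: [127/225, 98/225]
  2: [14/25, 11/25]
P^3 =
  1: [1898/3375, 1477/3375]
  2: [211/375, 164/375]
P^4 =
  1: [28477/50625, 22148/50625]
  2: [3164/5625, 2461/5625]

(P^4)[1 -> 1] = 28477/50625

Answer: 28477/50625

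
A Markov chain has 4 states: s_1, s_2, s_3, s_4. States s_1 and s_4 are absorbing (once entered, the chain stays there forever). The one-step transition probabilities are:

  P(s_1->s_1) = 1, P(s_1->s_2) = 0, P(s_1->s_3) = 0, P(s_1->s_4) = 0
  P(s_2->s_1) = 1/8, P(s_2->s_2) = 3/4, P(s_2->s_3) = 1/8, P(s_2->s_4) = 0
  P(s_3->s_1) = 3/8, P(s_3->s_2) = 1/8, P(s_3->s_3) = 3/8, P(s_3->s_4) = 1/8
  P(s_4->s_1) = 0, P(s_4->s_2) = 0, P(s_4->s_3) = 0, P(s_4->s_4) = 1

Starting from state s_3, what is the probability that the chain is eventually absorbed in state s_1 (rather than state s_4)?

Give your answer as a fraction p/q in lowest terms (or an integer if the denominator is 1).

Answer: 7/9

Derivation:
Let a_i = P(absorbed in s_1 | start in state i).
Boundary conditions: a_s_1 = 1, a_s_4 = 0.
For each transient state i, a_i = sum_j P(i->j) * a_j:
  a_s_2 = 1/8*a_s_1 + 3/4*a_s_2 + 1/8*a_s_3 + 0*a_s_4
  a_s_3 = 3/8*a_s_1 + 1/8*a_s_2 + 3/8*a_s_3 + 1/8*a_s_4

Substituting a_s_1 = 1 and a_s_4 = 0, rearrange to (I - Q) a = r where r[i] = P(i -> s_1):
  [1/4, -1/8] . (a_s_2, a_s_3) = 1/8
  [-1/8, 5/8] . (a_s_2, a_s_3) = 3/8

Solving yields:
  a_s_2 = 8/9
  a_s_3 = 7/9

Starting state is s_3, so the absorption probability is a_s_3 = 7/9.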